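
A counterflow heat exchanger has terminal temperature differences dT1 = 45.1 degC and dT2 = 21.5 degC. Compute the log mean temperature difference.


LMTD = (dT1 - dT2) / ln(dT1/dT2)
= (45.1 - 21.5) / ln(45.1 / 21.5) = 23.6 / 0.740829 = 31.86

31.86 degC


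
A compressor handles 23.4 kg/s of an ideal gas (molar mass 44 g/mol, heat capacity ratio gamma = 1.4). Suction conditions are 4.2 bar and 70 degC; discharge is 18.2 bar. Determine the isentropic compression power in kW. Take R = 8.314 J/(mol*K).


Isentropic work: W = m*(gamma/(gamma-1))*(R*T1/MW)*((P2/P1)^((gamma-1)/gamma) - 1)
T1 = 70 + 273.15 = 343.15 K
Pressure ratio = 18.2 / 4.2 = 4.33333
Exponent = (1.4 - 1)/1.4 = 0.285714
(P2/P1)^exp - 1 = 4.33333^0.285714 - 1 = 0.520369
W = 23.4 * 1.4 / 0.4 * 8.314 * 343.15 / 44 * 0.520369 = 2763

2763 kW


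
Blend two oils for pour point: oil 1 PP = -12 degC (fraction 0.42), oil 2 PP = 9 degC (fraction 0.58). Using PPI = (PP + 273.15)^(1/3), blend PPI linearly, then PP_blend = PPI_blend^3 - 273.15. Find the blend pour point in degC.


PPI_1 = (-12 + 273.15)^(1/3) = 6.391901
PPI_2 = (9 + 273.15)^(1/3) = 6.558835
PPI_blend = 0.42 * 6.391901 + 0.58 * 6.558835 = 6.488723
PP_blend = 6.488723^3 - 273.15 = 273.1981 - 273.15 = 0.05

0.05 degC


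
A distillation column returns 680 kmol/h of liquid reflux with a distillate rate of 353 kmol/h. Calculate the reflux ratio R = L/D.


Reflux ratio definition: R = L / D (liquid returned / distillate withdrawn)
L = 680 kmol/h, D = 353 kmol/h
R = 680 / 353 = 1.926

1.926


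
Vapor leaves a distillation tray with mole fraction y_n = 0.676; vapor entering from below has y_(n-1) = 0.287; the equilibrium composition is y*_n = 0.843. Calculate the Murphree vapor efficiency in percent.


Murphree vapor efficiency: EMV = (y_n - y_(n-1)) / (y*_n - y_(n-1)) * 100
EMV = (0.676 - 0.287) / (0.843 - 0.287) * 100 = 0.389 / 0.556 * 100 = 69.96

69.96 %


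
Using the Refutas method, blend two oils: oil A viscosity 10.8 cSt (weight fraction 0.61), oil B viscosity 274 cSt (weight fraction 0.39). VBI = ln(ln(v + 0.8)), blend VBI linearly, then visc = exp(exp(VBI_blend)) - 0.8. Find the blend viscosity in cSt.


Refutas method: VBN_i = 14.534*ln(ln(visc_i + 0.8)) + 10.975, blended linearly by mass fraction; since VBN is linear in VBI_i = ln(ln(visc_i + 0.8)) and the fractions sum to 1, blend VBI directly: visc = exp(exp(VBI_blend)) - 0.8
VBI_1 = ln(ln(10.8 + 0.8)) = 0.896498
VBI_2 = ln(ln(274 + 0.8)) = 1.72563
VBI_blend = 0.61 * 0.896498 + 0.39 * 1.72563 = 1.21986
visc_blend = exp(exp(1.21986)) - 0.8 = 28.77

28.77 cSt


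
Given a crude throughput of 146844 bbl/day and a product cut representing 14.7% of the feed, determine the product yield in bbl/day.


Crude throughput = 146844 bbl/day
Fraction yield = 14.7%
yield = throughput * fraction / 100
yield = 146844 * 14.7 / 100 = 21586.068

21586.068 bbl/day


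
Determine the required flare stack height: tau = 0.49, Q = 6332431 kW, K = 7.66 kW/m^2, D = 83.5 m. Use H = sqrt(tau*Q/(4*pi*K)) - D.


tau*Q/(4*pi*K) = 0.49 * 6332431 / (4 * pi * 7.66) = 32235
sqrt(32235) = 179.541
H = 179.541 - 83.5 = 96.04

96.04 m


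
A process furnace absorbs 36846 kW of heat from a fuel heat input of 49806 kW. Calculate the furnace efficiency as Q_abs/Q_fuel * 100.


Furnace efficiency = Q_absorbed / Q_fuel * 100
= 36846 / 49806 * 100 = 73.98

73.98 %


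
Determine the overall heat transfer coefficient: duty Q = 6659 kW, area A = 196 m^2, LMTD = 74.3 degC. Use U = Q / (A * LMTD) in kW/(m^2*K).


From Q = U*A*LMTD, U = Q / (A * LMTD)
U = 6659 / (196 * 74.3) = 6659 / 14562.8 = 0.4573

0.4573 kW/(m^2*K)


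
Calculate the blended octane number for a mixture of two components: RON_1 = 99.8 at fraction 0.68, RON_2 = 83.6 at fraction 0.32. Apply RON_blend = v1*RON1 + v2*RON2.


Linear blending: RON_blend = sum(vi * RONi)
Contribution 1: 0.68 * 99.8 = 67.864
Contribution 2: 0.32 * 83.6 = 26.752
RON_blend = 67.864 + 26.752 = 94.616

94.616


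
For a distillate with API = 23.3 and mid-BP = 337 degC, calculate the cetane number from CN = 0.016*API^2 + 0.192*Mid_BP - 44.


CN = 0.016 * 23.3^2 + 0.192 * 337 - 44
CN = 8.68624 + 64.704 - 44 = 29.39024

29.39024


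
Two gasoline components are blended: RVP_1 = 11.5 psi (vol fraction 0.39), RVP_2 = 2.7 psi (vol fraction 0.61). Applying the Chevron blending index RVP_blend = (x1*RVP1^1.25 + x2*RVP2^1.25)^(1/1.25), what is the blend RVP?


Chevron index: RVP_blend = (sum xi*RVPi^1.25)^(1/1.25)
RVP^1.25 terms: 0.39 * 11.5^1.25 + 0.61 * 2.7^1.25 = 10.3704
RVP_blend = 10.3704^(1/1.25) = 6.496

6.496 psi


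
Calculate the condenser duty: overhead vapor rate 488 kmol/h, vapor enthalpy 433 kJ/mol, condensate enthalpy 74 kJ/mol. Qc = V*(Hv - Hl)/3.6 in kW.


Qc = 488 * (433 - 74) / 3.6 = 488 * 359 / 3.6 = 48660

48660 kW


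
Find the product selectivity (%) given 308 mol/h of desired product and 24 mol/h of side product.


Selectivity = desired / (desired + undesired) * 100
Total products = 308 + 24 = 332 mol/h
S = 308 / 332 * 100
= 0.9277 * 100
= 92.77 %

92.77 %


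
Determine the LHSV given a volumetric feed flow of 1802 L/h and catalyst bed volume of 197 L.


LHSV = volumetric feed rate / catalyst volume
= 1802 L/h / 197 L
= 9.147 h^-1

9.147 h^-1


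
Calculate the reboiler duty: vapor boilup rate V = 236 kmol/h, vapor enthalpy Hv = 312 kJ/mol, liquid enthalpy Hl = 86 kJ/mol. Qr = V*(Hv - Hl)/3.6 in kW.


Qr = 236 * (312 - 86) / 3.6 = 236 * 226 / 3.6 = 14820

14820 kW


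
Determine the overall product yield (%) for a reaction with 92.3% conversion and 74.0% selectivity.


Overall yield = conversion (%) * selectivity (%) / 100
Conversion = 92.3%, Selectivity = 74.0%
Y = 92.3 * 74.0 / 100
= 68.302 %

68.302 %


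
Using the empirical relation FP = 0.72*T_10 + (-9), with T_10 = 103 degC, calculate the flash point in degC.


FP = 0.72 * 103 + (-9) = 65.16

65.16 degC


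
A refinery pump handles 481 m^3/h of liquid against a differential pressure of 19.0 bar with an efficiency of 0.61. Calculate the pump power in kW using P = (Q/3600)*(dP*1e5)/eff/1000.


Q = 481 / 3600 = 0.133611 m^3/s
P = 0.133611 * (19.0 * 1e5) / 0.61 / 1000 = 416.2

416.2 kW


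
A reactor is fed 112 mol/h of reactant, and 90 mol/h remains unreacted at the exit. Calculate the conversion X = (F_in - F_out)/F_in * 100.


X = (F_in - F_out) / F_in * 100
Moles reacted = 112 - 90 = 22
X = 22 / 112 * 100
= 0.1964 * 100
= 19.64 %

19.64 %


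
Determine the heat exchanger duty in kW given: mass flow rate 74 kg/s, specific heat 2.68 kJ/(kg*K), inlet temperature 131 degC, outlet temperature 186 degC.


Q = m_dot * cp * delta_T
delta_T = 186 - 131 = 55 K
Q = 74 * 2.68 * 55
= 198.32 * 55
= 10907.6 kW

10907.6 kW


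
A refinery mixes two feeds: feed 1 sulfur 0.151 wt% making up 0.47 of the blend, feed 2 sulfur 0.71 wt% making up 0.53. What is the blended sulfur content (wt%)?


Linear sulfur blending: S_blend = x1*S1 + x2*S2
Contribution 1: 0.47 * 0.151 = 0.07097 wt%
Contribution 2: 0.53 * 0.71 = 0.3763 wt%
S_blend = 0.07097 + 0.3763 = 0.44727

0.44727 wt%


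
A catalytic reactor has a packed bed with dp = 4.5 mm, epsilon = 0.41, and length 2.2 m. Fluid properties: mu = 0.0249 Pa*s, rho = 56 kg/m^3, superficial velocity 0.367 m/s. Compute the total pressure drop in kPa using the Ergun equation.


dp = 4.5 mm = 0.0045 m
Viscous term = 150*0.0249*0.367*(1-0.41)^2 / (0.0045^2*0.41^3) = 341888
Inertial term = 1.75*56*0.367^2*(1-0.41) / (0.0045*0.41^3) = 25110
dP/L = 341888 + 25110 = 366998 Pa/m
dP = 366998 * 2.2 / 1000 = 807.4 kPa

807.4 kPa


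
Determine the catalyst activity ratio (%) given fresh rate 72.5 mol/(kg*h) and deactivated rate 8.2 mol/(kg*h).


Activity (%) = (rate_used / rate_fresh) * 100
rate_used = 8.2, rate_fresh = 72.5
= (8.2 / 72.5) * 100
= 0.1131 * 100 = 11.31

11.31 %


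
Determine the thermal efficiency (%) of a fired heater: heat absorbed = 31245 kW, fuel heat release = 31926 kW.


Furnace efficiency = Q_absorbed / Q_fuel * 100
= 31245 / 31926 * 100 = 97.87

97.87 %


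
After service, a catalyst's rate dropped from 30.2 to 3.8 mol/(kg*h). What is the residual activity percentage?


Activity (%) = (rate_used / rate_fresh) * 100
rate_used = 3.8, rate_fresh = 30.2
= (3.8 / 30.2) * 100
= 0.1258 * 100 = 12.58

12.58 %


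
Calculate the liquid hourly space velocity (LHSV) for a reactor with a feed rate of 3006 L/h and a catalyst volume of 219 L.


LHSV = volumetric feed rate / catalyst volume
= 3006 L/h / 219 L
= 13.73 h^-1

13.73 h^-1


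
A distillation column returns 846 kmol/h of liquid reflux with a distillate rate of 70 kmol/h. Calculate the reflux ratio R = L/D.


Reflux ratio definition: R = L / D (liquid returned / distillate withdrawn)
L = 846 kmol/h, D = 70 kmol/h
R = 846 / 70 = 12.09

12.09


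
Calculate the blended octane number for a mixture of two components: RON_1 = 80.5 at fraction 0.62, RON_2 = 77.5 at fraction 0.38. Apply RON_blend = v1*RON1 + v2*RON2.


Linear blending: RON_blend = sum(vi * RONi)
Contribution 1: 0.62 * 80.5 = 49.91
Contribution 2: 0.38 * 77.5 = 29.45
RON_blend = 49.91 + 29.45 = 79.36

79.36


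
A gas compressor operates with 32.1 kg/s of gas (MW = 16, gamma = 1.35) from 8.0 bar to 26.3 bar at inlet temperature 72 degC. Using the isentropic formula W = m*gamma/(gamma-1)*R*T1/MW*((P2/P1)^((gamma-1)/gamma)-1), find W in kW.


Isentropic work: W = m*(gamma/(gamma-1))*(R*T1/MW)*((P2/P1)^((gamma-1)/gamma) - 1)
T1 = 72 + 273.15 = 345.15 K
Pressure ratio = 26.3 / 8.0 = 3.2875
Exponent = (1.35 - 1)/1.35 = 0.259259
(P2/P1)^exp - 1 = 3.2875^0.259259 - 1 = 0.361451
W = 32.1 * 1.35 / 0.35 * 8.314 * 345.15 / 16 * 0.361451 = 8026

8026 kW


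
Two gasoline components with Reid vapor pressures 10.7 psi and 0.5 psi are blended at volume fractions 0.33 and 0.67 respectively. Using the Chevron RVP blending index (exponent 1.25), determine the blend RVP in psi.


Chevron index: RVP_blend = (sum xi*RVPi^1.25)^(1/1.25)
RVP^1.25 terms: 0.33 * 10.7^1.25 + 0.67 * 0.5^1.25 = 6.66792
RVP_blend = 6.66792^(1/1.25) = 4.562

4.562 psi


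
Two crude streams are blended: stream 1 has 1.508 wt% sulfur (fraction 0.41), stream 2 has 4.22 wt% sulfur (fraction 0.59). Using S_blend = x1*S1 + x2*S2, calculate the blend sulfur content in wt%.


Linear sulfur blending: S_blend = x1*S1 + x2*S2
Contribution 1: 0.41 * 1.508 = 0.61828 wt%
Contribution 2: 0.59 * 4.22 = 2.4898 wt%
S_blend = 0.61828 + 2.4898 = 3.10808

3.10808 wt%


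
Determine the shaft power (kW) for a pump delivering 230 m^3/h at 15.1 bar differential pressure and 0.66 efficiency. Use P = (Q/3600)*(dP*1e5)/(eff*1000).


Q = 230 / 3600 = 0.0638889 m^3/s
P = 0.0638889 * (15.1 * 1e5) / 0.66 / 1000 = 146.2

146.2 kW


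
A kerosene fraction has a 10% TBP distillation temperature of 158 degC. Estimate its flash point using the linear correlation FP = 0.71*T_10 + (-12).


FP = 0.71 * 158 + (-12) = 100.18

100.18 degC


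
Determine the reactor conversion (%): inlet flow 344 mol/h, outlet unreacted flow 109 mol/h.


X = (F_in - F_out) / F_in * 100
Moles reacted = 344 - 109 = 235
X = 235 / 344 * 100
= 0.6831 * 100
= 68.31 %

68.31 %


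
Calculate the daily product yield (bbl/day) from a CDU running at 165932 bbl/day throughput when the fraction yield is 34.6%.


Crude throughput = 165932 bbl/day
Fraction yield = 34.6%
yield = throughput * fraction / 100
yield = 165932 * 34.6 / 100 = 57412.472

57412.472 bbl/day


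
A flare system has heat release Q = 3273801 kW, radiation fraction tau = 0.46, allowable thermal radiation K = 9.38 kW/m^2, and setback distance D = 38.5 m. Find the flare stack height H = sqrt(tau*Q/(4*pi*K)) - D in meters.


tau*Q/(4*pi*K) = 0.46 * 3273801 / (4 * pi * 9.38) = 12776.1
sqrt(12776.1) = 113.031
H = 113.031 - 38.5 = 74.53

74.53 m


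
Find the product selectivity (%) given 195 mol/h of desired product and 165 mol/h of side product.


Selectivity = desired / (desired + undesired) * 100
Total products = 195 + 165 = 360 mol/h
S = 195 / 360 * 100
= 0.5417 * 100
= 54.17 %

54.17 %


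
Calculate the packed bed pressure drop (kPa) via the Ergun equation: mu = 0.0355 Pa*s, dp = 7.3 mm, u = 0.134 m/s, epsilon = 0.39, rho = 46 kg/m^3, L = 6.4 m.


dp = 7.3 mm = 0.0073 m
Viscous term = 150*0.0355*0.134*(1-0.39)^2 / (0.0073^2*0.39^3) = 83993.3
Inertial term = 1.75*46*0.134^2*(1-0.39) / (0.0073*0.39^3) = 2036.19
dP/L = 83993.3 + 2036.19 = 86029.5 Pa/m
dP = 86029.5 * 6.4 / 1000 = 550.6 kPa

550.6 kPa


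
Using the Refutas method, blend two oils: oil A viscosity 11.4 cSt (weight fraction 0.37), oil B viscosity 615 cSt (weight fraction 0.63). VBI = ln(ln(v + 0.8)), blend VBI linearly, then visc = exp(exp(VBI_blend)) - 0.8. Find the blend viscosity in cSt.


Refutas method: VBN_i = 14.534*ln(ln(visc_i + 0.8)) + 10.975, blended linearly by mass fraction; since VBN is linear in VBI_i = ln(ln(visc_i + 0.8)) and the fractions sum to 1, blend VBI directly: visc = exp(exp(VBI_blend)) - 0.8
VBI_1 = ln(ln(11.4 + 0.8)) = 0.916865
VBI_2 = ln(ln(615 + 0.8)) = 1.85987
VBI_blend = 0.37 * 0.916865 + 0.63 * 1.85987 = 1.51096
visc_blend = exp(exp(1.51096)) - 0.8 = 92.06

92.06 cSt


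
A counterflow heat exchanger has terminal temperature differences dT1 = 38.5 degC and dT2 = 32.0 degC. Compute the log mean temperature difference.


LMTD = (dT1 - dT2) / ln(dT1/dT2)
= (38.5 - 32.0) / ln(38.5 / 32.0) = 6.5 / 0.184922 = 35.15

35.15 degC


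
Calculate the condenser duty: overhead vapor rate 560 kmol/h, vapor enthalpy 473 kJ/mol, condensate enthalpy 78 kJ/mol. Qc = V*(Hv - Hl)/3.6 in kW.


Qc = 560 * (473 - 78) / 3.6 = 560 * 395 / 3.6 = 61440

61440 kW


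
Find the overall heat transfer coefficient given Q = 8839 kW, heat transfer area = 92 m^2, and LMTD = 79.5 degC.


From Q = U*A*LMTD, U = Q / (A * LMTD)
U = 8839 / (92 * 79.5) = 8839 / 7314 = 1.209

1.209 kW/(m^2*K)


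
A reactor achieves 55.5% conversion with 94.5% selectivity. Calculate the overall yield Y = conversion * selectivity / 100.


Overall yield = conversion (%) * selectivity (%) / 100
Conversion = 55.5%, Selectivity = 94.5%
Y = 55.5 * 94.5 / 100
= 52.4475 %

52.4475 %


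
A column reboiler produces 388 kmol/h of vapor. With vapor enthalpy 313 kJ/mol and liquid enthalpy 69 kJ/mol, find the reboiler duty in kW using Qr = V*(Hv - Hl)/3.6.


Qr = 388 * (313 - 69) / 3.6 = 388 * 244 / 3.6 = 26300

26300 kW


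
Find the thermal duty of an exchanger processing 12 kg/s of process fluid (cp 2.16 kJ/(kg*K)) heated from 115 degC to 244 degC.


Q = m_dot * cp * delta_T
delta_T = 244 - 115 = 129 K
Q = 12 * 2.16 * 129
= 25.92 * 129
= 3343.68 kW

3343.68 kW


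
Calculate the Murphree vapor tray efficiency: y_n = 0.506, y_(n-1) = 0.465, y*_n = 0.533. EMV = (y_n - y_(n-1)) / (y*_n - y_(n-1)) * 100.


Murphree vapor efficiency: EMV = (y_n - y_(n-1)) / (y*_n - y_(n-1)) * 100
EMV = (0.506 - 0.465) / (0.533 - 0.465) * 100 = 0.041 / 0.068 * 100 = 60.29

60.29 %


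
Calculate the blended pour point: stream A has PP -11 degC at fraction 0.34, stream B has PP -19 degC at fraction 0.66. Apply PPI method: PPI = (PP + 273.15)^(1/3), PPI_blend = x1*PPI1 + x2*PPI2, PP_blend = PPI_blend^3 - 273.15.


PPI_1 = (-11 + 273.15)^(1/3) = 6.400049
PPI_2 = (-19 + 273.15)^(1/3) = 6.334272
PPI_blend = 0.34 * 6.400049 + 0.66 * 6.334272 = 6.356636
PP_blend = 6.356636^3 - 273.15 = 256.8515 - 273.15 = -16.3

-16.3 degC


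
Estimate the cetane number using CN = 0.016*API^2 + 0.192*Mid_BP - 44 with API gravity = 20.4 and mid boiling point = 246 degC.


CN = 0.016 * 20.4^2 + 0.192 * 246 - 44
CN = 6.65856 + 47.232 - 44 = 9.89056

9.89056


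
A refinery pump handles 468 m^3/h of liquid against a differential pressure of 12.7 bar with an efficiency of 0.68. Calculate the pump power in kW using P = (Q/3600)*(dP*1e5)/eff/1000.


Q = 468 / 3600 = 0.13 m^3/s
P = 0.13 * (12.7 * 1e5) / 0.68 / 1000 = 242.8

242.8 kW


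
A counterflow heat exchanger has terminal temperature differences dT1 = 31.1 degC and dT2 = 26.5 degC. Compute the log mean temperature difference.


LMTD = (dT1 - dT2) / ln(dT1/dT2)
= (31.1 - 26.5) / ln(31.1 / 26.5) = 4.6 / 0.160063 = 28.74

28.74 degC


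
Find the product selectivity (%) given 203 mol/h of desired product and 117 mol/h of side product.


Selectivity = desired / (desired + undesired) * 100
Total products = 203 + 117 = 320 mol/h
S = 203 / 320 * 100
= 0.6344 * 100
= 63.44 %

63.44 %


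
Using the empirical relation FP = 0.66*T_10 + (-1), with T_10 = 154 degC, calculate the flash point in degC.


FP = 0.66 * 154 + (-1) = 100.64

100.64 degC


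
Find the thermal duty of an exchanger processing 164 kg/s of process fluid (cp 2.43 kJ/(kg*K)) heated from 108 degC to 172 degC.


Q = m_dot * cp * delta_T
delta_T = 172 - 108 = 64 K
Q = 164 * 2.43 * 64
= 398.52 * 64
= 25505.28 kW

25505.28 kW


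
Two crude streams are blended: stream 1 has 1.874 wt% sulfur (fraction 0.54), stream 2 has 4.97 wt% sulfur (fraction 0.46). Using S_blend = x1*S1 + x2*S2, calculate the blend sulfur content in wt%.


Linear sulfur blending: S_blend = x1*S1 + x2*S2
Contribution 1: 0.54 * 1.874 = 1.01196 wt%
Contribution 2: 0.46 * 4.97 = 2.2862 wt%
S_blend = 1.01196 + 2.2862 = 3.29816

3.29816 wt%


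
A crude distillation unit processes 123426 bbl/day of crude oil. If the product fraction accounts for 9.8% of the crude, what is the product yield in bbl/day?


Crude throughput = 123426 bbl/day
Fraction yield = 9.8%
yield = throughput * fraction / 100
yield = 123426 * 9.8 / 100 = 12095.748

12095.748 bbl/day


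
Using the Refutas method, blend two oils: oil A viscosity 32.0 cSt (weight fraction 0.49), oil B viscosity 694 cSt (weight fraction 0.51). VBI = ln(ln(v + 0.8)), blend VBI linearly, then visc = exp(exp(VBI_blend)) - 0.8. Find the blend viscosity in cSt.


Refutas method: VBN_i = 14.534*ln(ln(visc_i + 0.8)) + 10.975, blended linearly by mass fraction; since VBN is linear in VBI_i = ln(ln(visc_i + 0.8)) and the fractions sum to 1, blend VBI directly: visc = exp(exp(VBI_blend)) - 0.8
VBI_1 = ln(ln(32.0 + 0.8)) = 1.25002
VBI_2 = ln(ln(694 + 0.8)) = 1.87849
VBI_blend = 0.49 * 1.25002 + 0.51 * 1.87849 = 1.57054
visc_blend = exp(exp(1.57054)) - 0.8 = 121.8

121.8 cSt


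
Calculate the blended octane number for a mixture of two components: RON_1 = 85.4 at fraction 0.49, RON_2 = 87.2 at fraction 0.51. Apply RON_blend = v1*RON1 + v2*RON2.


Linear blending: RON_blend = sum(vi * RONi)
Contribution 1: 0.49 * 85.4 = 41.846
Contribution 2: 0.51 * 87.2 = 44.472
RON_blend = 41.846 + 44.472 = 86.318

86.318


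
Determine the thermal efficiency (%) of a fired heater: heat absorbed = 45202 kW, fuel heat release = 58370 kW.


Furnace efficiency = Q_absorbed / Q_fuel * 100
= 45202 / 58370 * 100 = 77.44

77.44 %


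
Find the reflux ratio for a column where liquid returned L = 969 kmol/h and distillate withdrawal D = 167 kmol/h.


Reflux ratio definition: R = L / D (liquid returned / distillate withdrawn)
L = 969 kmol/h, D = 167 kmol/h
R = 969 / 167 = 5.802

5.802


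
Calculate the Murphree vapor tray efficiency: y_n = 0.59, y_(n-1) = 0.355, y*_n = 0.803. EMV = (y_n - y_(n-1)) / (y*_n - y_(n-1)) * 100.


Murphree vapor efficiency: EMV = (y_n - y_(n-1)) / (y*_n - y_(n-1)) * 100
EMV = (0.59 - 0.355) / (0.803 - 0.355) * 100 = 0.235 / 0.448 * 100 = 52.46

52.46 %


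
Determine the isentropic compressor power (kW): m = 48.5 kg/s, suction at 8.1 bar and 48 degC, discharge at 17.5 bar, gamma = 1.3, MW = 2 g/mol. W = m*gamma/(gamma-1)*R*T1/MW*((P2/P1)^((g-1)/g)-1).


Isentropic work: W = m*(gamma/(gamma-1))*(R*T1/MW)*((P2/P1)^((gamma-1)/gamma) - 1)
T1 = 48 + 273.15 = 321.15 K
Pressure ratio = 17.5 / 8.1 = 2.16049
Exponent = (1.3 - 1)/1.3 = 0.230769
(P2/P1)^exp - 1 = 2.16049^0.230769 - 1 = 0.19455
W = 48.5 * 1.3 / 0.3 * 8.314 * 321.15 / 2 * 0.19455 = 54590

54590 kW


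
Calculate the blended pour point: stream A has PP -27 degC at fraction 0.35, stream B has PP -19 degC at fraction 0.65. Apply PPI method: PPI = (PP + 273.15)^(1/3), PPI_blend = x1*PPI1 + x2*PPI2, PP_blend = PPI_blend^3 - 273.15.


PPI_1 = (-27 + 273.15)^(1/3) = 6.2671
PPI_2 = (-19 + 273.15)^(1/3) = 6.334272
PPI_blend = 0.35 * 6.2671 + 0.65 * 6.334272 = 6.310762
PP_blend = 6.310762^3 - 273.15 = 251.3306 - 273.15 = -21.82

-21.82 degC


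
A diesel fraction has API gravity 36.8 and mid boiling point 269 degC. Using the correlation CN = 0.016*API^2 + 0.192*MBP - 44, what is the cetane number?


CN = 0.016 * 36.8^2 + 0.192 * 269 - 44
CN = 21.66784 + 51.648 - 44 = 29.31584

29.31584


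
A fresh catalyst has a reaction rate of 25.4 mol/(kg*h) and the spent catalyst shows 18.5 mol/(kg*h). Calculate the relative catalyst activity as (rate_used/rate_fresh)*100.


Activity (%) = (rate_used / rate_fresh) * 100
rate_used = 18.5, rate_fresh = 25.4
= (18.5 / 25.4) * 100
= 0.7283 * 100 = 72.83

72.83 %


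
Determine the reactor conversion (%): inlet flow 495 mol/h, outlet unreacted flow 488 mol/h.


X = (F_in - F_out) / F_in * 100
Moles reacted = 495 - 488 = 7
X = 7 / 495 * 100
= 0.01414 * 100
= 1.414 %

1.414 %


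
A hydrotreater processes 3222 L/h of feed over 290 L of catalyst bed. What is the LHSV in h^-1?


LHSV = volumetric feed rate / catalyst volume
= 3222 L/h / 290 L
= 11.11 h^-1

11.11 h^-1


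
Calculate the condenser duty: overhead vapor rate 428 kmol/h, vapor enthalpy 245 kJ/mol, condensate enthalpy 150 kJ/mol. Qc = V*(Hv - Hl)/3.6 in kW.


Qc = 428 * (245 - 150) / 3.6 = 428 * 95 / 3.6 = 11290

11290 kW


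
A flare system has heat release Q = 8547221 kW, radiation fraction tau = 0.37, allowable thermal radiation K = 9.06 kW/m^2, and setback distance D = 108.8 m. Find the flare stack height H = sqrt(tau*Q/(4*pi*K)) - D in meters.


tau*Q/(4*pi*K) = 0.37 * 8547221 / (4 * pi * 9.06) = 27777.2
sqrt(27777.2) = 166.665
H = 166.665 - 108.8 = 57.86

57.86 m


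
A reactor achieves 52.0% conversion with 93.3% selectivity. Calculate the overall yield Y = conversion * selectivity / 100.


Overall yield = conversion (%) * selectivity (%) / 100
Conversion = 52.0%, Selectivity = 93.3%
Y = 52.0 * 93.3 / 100
= 48.516 %

48.516 %


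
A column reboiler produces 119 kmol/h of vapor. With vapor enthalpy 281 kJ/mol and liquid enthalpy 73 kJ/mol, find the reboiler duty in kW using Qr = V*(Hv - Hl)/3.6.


Qr = 119 * (281 - 73) / 3.6 = 119 * 208 / 3.6 = 6876

6876 kW


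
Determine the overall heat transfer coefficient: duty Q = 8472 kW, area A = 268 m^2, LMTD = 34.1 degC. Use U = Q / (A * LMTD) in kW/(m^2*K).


From Q = U*A*LMTD, U = Q / (A * LMTD)
U = 8472 / (268 * 34.1) = 8472 / 9138.8 = 0.9270

0.9270 kW/(m^2*K)


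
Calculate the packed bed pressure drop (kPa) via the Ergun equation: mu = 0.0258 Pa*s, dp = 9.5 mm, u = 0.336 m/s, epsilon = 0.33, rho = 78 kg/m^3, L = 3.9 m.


dp = 9.5 mm = 0.0095 m
Viscous term = 150*0.0258*0.336*(1-0.33)^2 / (0.0095^2*0.33^3) = 179974
Inertial term = 1.75*78*0.336^2*(1-0.33) / (0.0095*0.33^3) = 30242.7
dP/L = 179974 + 30242.7 = 210217 Pa/m
dP = 210217 * 3.9 / 1000 = 819.8 kPa

819.8 kPa


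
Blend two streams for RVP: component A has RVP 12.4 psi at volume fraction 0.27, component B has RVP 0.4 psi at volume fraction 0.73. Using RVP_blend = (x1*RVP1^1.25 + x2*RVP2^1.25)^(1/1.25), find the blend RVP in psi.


Chevron index: RVP_blend = (sum xi*RVPi^1.25)^(1/1.25)
RVP^1.25 terms: 0.27 * 12.4^1.25 + 0.73 * 0.4^1.25 = 6.51484
RVP_blend = 6.51484^(1/1.25) = 4.478

4.478 psi


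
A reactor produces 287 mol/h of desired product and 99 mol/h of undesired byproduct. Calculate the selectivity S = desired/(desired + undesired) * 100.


Selectivity = desired / (desired + undesired) * 100
Total products = 287 + 99 = 386 mol/h
S = 287 / 386 * 100
= 0.7435 * 100
= 74.35 %

74.35 %


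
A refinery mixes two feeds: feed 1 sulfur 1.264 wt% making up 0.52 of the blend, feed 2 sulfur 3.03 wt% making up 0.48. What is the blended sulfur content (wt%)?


Linear sulfur blending: S_blend = x1*S1 + x2*S2
Contribution 1: 0.52 * 1.264 = 0.65728 wt%
Contribution 2: 0.48 * 3.03 = 1.4544 wt%
S_blend = 0.65728 + 1.4544 = 2.11168

2.11168 wt%


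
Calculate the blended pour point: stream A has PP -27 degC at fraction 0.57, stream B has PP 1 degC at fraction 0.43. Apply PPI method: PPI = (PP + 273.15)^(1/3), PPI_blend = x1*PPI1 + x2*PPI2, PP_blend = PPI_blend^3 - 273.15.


PPI_1 = (-27 + 273.15)^(1/3) = 6.2671
PPI_2 = (1 + 273.15)^(1/3) = 6.49625
PPI_blend = 0.57 * 6.2671 + 0.43 * 6.49625 = 6.365634
PP_blend = 6.365634^3 - 273.15 = 257.9437 - 273.15 = -15.21

-15.21 degC


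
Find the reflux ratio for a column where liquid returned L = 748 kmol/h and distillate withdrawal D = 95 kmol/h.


Reflux ratio definition: R = L / D (liquid returned / distillate withdrawn)
L = 748 kmol/h, D = 95 kmol/h
R = 748 / 95 = 7.874

7.874


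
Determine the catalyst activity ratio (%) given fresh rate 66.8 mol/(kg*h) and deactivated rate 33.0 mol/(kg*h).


Activity (%) = (rate_used / rate_fresh) * 100
rate_used = 33.0, rate_fresh = 66.8
= (33.0 / 66.8) * 100
= 0.4940 * 100 = 49.40

49.40 %


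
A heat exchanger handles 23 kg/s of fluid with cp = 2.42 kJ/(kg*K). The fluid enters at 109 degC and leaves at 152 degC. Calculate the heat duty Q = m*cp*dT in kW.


Q = m_dot * cp * delta_T
delta_T = 152 - 109 = 43 K
Q = 23 * 2.42 * 43
= 55.66 * 43
= 2393.38 kW

2393.38 kW


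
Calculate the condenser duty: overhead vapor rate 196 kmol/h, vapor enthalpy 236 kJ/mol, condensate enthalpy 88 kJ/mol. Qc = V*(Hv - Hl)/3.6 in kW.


Qc = 196 * (236 - 88) / 3.6 = 196 * 148 / 3.6 = 8058

8058 kW


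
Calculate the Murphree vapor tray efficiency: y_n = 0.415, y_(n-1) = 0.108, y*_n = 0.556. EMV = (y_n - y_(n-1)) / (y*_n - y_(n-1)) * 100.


Murphree vapor efficiency: EMV = (y_n - y_(n-1)) / (y*_n - y_(n-1)) * 100
EMV = (0.415 - 0.108) / (0.556 - 0.108) * 100 = 0.307 / 0.448 * 100 = 68.53

68.53 %


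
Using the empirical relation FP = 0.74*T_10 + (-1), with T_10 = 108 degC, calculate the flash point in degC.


FP = 0.74 * 108 + (-1) = 78.92

78.92 degC


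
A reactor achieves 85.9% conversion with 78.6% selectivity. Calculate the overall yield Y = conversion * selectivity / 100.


Overall yield = conversion (%) * selectivity (%) / 100
Conversion = 85.9%, Selectivity = 78.6%
Y = 85.9 * 78.6 / 100
= 67.5174 %

67.5174 %


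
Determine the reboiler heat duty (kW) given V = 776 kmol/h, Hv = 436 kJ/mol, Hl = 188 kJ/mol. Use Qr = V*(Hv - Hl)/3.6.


Qr = 776 * (436 - 188) / 3.6 = 776 * 248 / 3.6 = 53460

53460 kW


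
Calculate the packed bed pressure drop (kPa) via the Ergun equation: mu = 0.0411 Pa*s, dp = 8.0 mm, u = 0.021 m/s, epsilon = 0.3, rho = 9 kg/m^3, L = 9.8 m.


dp = 8.0 mm = 0.008 m
Viscous term = 150*0.0411*0.021*(1-0.3)^2 / (0.008^2*0.3^3) = 36711.7
Inertial term = 1.75*9*0.021^2*(1-0.3) / (0.008*0.3^3) = 22.5094
dP/L = 36711.7 + 22.5094 = 36734.2 Pa/m
dP = 36734.2 * 9.8 / 1000 = 360.0 kPa

360.0 kPa


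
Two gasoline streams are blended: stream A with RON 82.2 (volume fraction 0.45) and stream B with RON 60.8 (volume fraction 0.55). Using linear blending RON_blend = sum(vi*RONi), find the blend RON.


Linear blending: RON_blend = sum(vi * RONi)
Contribution 1: 0.45 * 82.2 = 36.99
Contribution 2: 0.55 * 60.8 = 33.44
RON_blend = 36.99 + 33.44 = 70.43

70.43


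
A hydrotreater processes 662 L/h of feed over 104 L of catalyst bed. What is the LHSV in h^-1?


LHSV = volumetric feed rate / catalyst volume
= 662 L/h / 104 L
= 6.365 h^-1

6.365 h^-1


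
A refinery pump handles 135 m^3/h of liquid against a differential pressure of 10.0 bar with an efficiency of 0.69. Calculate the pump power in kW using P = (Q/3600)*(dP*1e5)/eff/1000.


Q = 135 / 3600 = 0.0375 m^3/s
P = 0.0375 * (10.0 * 1e5) / 0.69 / 1000 = 54.35

54.35 kW


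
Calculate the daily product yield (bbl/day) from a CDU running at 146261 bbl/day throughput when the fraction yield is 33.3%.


Crude throughput = 146261 bbl/day
Fraction yield = 33.3%
yield = throughput * fraction / 100
yield = 146261 * 33.3 / 100 = 48704.913

48704.913 bbl/day


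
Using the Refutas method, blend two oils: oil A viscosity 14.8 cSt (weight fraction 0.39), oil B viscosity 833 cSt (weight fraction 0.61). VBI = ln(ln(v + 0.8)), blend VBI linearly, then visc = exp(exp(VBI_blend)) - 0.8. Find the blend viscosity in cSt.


Refutas method: VBN_i = 14.534*ln(ln(visc_i + 0.8)) + 10.975, blended linearly by mass fraction; since VBN is linear in VBI_i = ln(ln(visc_i + 0.8)) and the fractions sum to 1, blend VBI directly: visc = exp(exp(VBI_blend)) - 0.8
VBI_1 = ln(ln(14.8 + 0.8)) = 1.01061
VBI_2 = ln(ln(833 + 0.8)) = 1.90598
VBI_blend = 0.39 * 1.01061 + 0.61 * 1.90598 = 1.55679
visc_blend = exp(exp(1.55679)) - 0.8 = 114.0

114.0 cSt


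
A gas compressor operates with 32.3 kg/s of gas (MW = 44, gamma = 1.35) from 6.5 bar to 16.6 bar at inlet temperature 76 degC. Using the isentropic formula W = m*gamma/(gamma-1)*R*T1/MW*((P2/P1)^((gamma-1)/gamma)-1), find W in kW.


Isentropic work: W = m*(gamma/(gamma-1))*(R*T1/MW)*((P2/P1)^((gamma-1)/gamma) - 1)
T1 = 76 + 273.15 = 349.15 K
Pressure ratio = 16.6 / 6.5 = 2.55385
Exponent = (1.35 - 1)/1.35 = 0.259259
(P2/P1)^exp - 1 = 2.55385^0.259259 - 1 = 0.275173
W = 32.3 * 1.35 / 0.35 * 8.314 * 349.15 / 44 * 0.275173 = 2262

2262 kW


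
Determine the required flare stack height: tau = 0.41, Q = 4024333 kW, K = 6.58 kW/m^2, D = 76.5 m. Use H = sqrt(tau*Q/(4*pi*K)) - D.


tau*Q/(4*pi*K) = 0.41 * 4024333 / (4 * pi * 6.58) = 19954.6
sqrt(19954.6) = 141.261
H = 141.261 - 76.5 = 64.76

64.76 m


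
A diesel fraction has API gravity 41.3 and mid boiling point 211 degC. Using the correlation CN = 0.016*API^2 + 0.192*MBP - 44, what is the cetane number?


CN = 0.016 * 41.3^2 + 0.192 * 211 - 44
CN = 27.29104 + 40.512 - 44 = 23.80304

23.80304


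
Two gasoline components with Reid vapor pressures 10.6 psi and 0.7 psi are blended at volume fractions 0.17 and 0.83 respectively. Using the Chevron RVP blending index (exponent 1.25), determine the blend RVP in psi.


Chevron index: RVP_blend = (sum xi*RVPi^1.25)^(1/1.25)
RVP^1.25 terms: 0.17 * 10.6^1.25 + 0.83 * 0.7^1.25 = 3.78292
RVP_blend = 3.78292^(1/1.25) = 2.899

2.899 psi


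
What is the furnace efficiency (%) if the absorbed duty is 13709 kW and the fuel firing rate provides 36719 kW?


Furnace efficiency = Q_absorbed / Q_fuel * 100
= 13709 / 36719 * 100 = 37.33

37.33 %


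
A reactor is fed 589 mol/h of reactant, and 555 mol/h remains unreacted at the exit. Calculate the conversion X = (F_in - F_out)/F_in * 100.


X = (F_in - F_out) / F_in * 100
Moles reacted = 589 - 555 = 34
X = 34 / 589 * 100
= 0.05772 * 100
= 5.772 %

5.772 %


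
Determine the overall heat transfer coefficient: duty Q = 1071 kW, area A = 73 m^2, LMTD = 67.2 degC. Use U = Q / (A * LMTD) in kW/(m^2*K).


From Q = U*A*LMTD, U = Q / (A * LMTD)
U = 1071 / (73 * 67.2) = 1071 / 4905.6 = 0.2183

0.2183 kW/(m^2*K)


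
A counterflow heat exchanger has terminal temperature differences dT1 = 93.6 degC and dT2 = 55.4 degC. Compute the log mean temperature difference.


LMTD = (dT1 - dT2) / ln(dT1/dT2)
= (93.6 - 55.4) / ln(93.6 / 55.4) = 38.2 / 0.524451 = 72.84

72.84 degC


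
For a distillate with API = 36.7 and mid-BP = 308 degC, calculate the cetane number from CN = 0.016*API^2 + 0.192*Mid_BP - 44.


CN = 0.016 * 36.7^2 + 0.192 * 308 - 44
CN = 21.55024 + 59.136 - 44 = 36.68624

36.68624


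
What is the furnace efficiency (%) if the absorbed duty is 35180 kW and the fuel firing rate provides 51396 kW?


Furnace efficiency = Q_absorbed / Q_fuel * 100
= 35180 / 51396 * 100 = 68.45

68.45 %


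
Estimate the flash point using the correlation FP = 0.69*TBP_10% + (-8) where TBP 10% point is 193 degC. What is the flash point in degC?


FP = 0.69 * 193 + (-8) = 125.17

125.17 degC


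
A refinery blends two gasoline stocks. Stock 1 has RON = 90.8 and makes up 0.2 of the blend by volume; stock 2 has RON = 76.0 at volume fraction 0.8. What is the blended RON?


Linear blending: RON_blend = sum(vi * RONi)
Contribution 1: 0.2 * 90.8 = 18.16
Contribution 2: 0.8 * 76.0 = 60.8
RON_blend = 18.16 + 60.8 = 78.96

78.96


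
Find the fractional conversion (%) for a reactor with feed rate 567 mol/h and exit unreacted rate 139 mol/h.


X = (F_in - F_out) / F_in * 100
Moles reacted = 567 - 139 = 428
X = 428 / 567 * 100
= 0.7549 * 100
= 75.49 %

75.49 %


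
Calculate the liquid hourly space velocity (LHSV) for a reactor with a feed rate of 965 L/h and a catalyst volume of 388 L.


LHSV = volumetric feed rate / catalyst volume
= 965 L/h / 388 L
= 2.487 h^-1

2.487 h^-1


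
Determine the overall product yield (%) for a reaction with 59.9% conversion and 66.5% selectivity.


Overall yield = conversion (%) * selectivity (%) / 100
Conversion = 59.9%, Selectivity = 66.5%
Y = 59.9 * 66.5 / 100
= 39.8335 %

39.8335 %


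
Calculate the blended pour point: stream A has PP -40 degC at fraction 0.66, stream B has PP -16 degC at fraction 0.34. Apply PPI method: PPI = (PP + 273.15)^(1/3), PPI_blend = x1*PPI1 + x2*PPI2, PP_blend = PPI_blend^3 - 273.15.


PPI_1 = (-40 + 273.15)^(1/3) = 6.15477
PPI_2 = (-16 + 273.15)^(1/3) = 6.359098
PPI_blend = 0.66 * 6.15477 + 0.34 * 6.359098 = 6.224242
PP_blend = 6.224242^3 - 273.15 = 241.1345 - 273.15 = -32.02

-32.02 degC


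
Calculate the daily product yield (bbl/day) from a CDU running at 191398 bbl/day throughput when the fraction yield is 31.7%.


Crude throughput = 191398 bbl/day
Fraction yield = 31.7%
yield = throughput * fraction / 100
yield = 191398 * 31.7 / 100 = 60673.166

60673.166 bbl/day


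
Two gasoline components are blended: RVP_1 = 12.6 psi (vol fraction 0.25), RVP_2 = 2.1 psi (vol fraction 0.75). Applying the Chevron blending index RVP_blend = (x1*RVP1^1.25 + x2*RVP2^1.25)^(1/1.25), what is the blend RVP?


Chevron index: RVP_blend = (sum xi*RVPi^1.25)^(1/1.25)
RVP^1.25 terms: 0.25 * 12.6^1.25 + 0.75 * 2.1^1.25 = 7.83075
RVP_blend = 7.83075^(1/1.25) = 5.189

5.189 psi


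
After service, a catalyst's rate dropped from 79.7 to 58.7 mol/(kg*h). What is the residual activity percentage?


Activity (%) = (rate_used / rate_fresh) * 100
rate_used = 58.7, rate_fresh = 79.7
= (58.7 / 79.7) * 100
= 0.7365 * 100 = 73.65

73.65 %


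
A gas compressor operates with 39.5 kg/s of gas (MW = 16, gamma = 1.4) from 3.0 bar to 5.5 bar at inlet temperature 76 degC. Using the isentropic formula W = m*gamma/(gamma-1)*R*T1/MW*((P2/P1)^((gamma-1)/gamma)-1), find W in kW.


Isentropic work: W = m*(gamma/(gamma-1))*(R*T1/MW)*((P2/P1)^((gamma-1)/gamma) - 1)
T1 = 76 + 273.15 = 349.15 K
Pressure ratio = 5.5 / 3.0 = 1.83333
Exponent = (1.4 - 1)/1.4 = 0.285714
(P2/P1)^exp - 1 = 1.83333^0.285714 - 1 = 0.189081
W = 39.5 * 1.4 / 0.4 * 8.314 * 349.15 / 16 * 0.189081 = 4743

4743 kW


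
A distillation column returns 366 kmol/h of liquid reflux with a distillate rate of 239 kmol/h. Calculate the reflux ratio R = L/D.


Reflux ratio definition: R = L / D (liquid returned / distillate withdrawn)
L = 366 kmol/h, D = 239 kmol/h
R = 366 / 239 = 1.531

1.531


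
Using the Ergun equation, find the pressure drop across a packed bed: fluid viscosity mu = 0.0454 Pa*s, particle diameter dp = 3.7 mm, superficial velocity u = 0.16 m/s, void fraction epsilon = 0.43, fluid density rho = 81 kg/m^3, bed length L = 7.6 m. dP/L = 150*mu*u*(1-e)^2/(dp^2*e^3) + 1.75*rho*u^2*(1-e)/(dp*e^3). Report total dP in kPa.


dp = 3.7 mm = 0.0037 m
Viscous term = 150*0.0454*0.16*(1-0.43)^2 / (0.0037^2*0.43^3) = 325243
Inertial term = 1.75*81*0.16^2*(1-0.43) / (0.0037*0.43^3) = 7031.22
dP/L = 325243 + 7031.22 = 332274 Pa/m
dP = 332274 * 7.6 / 1000 = 2525 kPa

2525 kPa


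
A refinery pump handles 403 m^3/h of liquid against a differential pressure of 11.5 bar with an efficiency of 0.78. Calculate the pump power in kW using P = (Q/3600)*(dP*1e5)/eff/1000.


Q = 403 / 3600 = 0.111944 m^3/s
P = 0.111944 * (11.5 * 1e5) / 0.78 / 1000 = 165.0

165.0 kW


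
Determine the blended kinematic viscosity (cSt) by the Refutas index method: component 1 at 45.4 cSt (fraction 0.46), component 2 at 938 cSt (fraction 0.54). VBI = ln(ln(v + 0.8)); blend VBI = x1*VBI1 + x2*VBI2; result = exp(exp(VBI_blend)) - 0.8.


Refutas method: VBN_i = 14.534*ln(ln(visc_i + 0.8)) + 10.975, blended linearly by mass fraction; since VBN is linear in VBI_i = ln(ln(visc_i + 0.8)) and the fractions sum to 1, blend VBI directly: visc = exp(exp(VBI_blend)) - 0.8
VBI_1 = ln(ln(45.4 + 0.8)) = 1.34364
VBI_2 = ln(ln(938 + 0.8)) = 1.92346
VBI_blend = 0.46 * 1.34364 + 0.54 * 1.92346 = 1.65674
visc_blend = exp(exp(1.65674)) - 0.8 = 188.3

188.3 cSt


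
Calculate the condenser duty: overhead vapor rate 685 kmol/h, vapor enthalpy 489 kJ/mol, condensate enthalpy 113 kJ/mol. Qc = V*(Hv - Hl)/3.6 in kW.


Qc = 685 * (489 - 113) / 3.6 = 685 * 376 / 3.6 = 71540

71540 kW


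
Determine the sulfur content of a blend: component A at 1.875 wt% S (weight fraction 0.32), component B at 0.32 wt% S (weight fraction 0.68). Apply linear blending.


Linear sulfur blending: S_blend = x1*S1 + x2*S2
Contribution 1: 0.32 * 1.875 = 0.6 wt%
Contribution 2: 0.68 * 0.32 = 0.2176 wt%
S_blend = 0.6 + 0.2176 = 0.8176

0.8176 wt%


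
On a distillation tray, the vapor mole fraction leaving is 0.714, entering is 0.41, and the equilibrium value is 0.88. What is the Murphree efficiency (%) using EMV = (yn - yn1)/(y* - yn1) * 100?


Murphree vapor efficiency: EMV = (y_n - y_(n-1)) / (y*_n - y_(n-1)) * 100
EMV = (0.714 - 0.41) / (0.88 - 0.41) * 100 = 0.304 / 0.47 * 100 = 64.68

64.68 %


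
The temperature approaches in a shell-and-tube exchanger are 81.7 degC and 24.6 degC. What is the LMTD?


LMTD = (dT1 - dT2) / ln(dT1/dT2)
= (81.7 - 24.6) / ln(81.7 / 24.6) = 57.1 / 1.20031 = 47.57

47.57 degC


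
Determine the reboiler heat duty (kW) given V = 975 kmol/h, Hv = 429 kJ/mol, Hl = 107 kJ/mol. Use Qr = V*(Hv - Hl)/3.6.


Qr = 975 * (429 - 107) / 3.6 = 975 * 322 / 3.6 = 87210

87210 kW


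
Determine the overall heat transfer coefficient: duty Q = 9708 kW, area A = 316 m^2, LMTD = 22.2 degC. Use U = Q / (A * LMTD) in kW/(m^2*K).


From Q = U*A*LMTD, U = Q / (A * LMTD)
U = 9708 / (316 * 22.2) = 9708 / 7015.2 = 1.384

1.384 kW/(m^2*K)


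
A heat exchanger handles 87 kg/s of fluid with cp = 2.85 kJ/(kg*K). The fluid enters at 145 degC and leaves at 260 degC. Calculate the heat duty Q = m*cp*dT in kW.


Q = m_dot * cp * delta_T
delta_T = 260 - 145 = 115 K
Q = 87 * 2.85 * 115
= 247.95 * 115
= 28514.25 kW

28514.25 kW


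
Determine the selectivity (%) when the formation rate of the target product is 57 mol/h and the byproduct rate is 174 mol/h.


Selectivity = desired / (desired + undesired) * 100
Total products = 57 + 174 = 231 mol/h
S = 57 / 231 * 100
= 0.2468 * 100
= 24.68 %

24.68 %


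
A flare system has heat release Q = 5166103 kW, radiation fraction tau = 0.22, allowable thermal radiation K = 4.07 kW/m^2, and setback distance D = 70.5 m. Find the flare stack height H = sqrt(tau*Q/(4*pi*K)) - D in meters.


tau*Q/(4*pi*K) = 0.22 * 5166103 / (4 * pi * 4.07) = 22221.9
sqrt(22221.9) = 149.07
H = 149.07 - 70.5 = 78.57

78.57 m


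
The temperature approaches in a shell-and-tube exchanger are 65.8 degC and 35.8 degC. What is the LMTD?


LMTD = (dT1 - dT2) / ln(dT1/dT2)
= (65.8 - 35.8) / ln(65.8 / 35.8) = 30 / 0.608672 = 49.29

49.29 degC


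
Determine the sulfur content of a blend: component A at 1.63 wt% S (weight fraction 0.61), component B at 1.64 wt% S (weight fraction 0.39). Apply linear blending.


Linear sulfur blending: S_blend = x1*S1 + x2*S2
Contribution 1: 0.61 * 1.63 = 0.9943 wt%
Contribution 2: 0.39 * 1.64 = 0.6396 wt%
S_blend = 0.9943 + 0.6396 = 1.6339

1.6339 wt%


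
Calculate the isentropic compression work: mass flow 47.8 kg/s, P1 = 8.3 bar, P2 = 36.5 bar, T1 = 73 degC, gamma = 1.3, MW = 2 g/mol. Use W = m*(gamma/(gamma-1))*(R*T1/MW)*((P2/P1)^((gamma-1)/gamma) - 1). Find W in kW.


Isentropic work: W = m*(gamma/(gamma-1))*(R*T1/MW)*((P2/P1)^((gamma-1)/gamma) - 1)
T1 = 73 + 273.15 = 346.15 K
Pressure ratio = 36.5 / 8.3 = 4.39759
Exponent = (1.3 - 1)/1.3 = 0.230769
(P2/P1)^exp - 1 = 4.39759^0.230769 - 1 = 0.407453
W = 47.8 * 1.3 / 0.3 * 8.314 * 346.15 / 2 * 0.407453 = 121400

121400 kW
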